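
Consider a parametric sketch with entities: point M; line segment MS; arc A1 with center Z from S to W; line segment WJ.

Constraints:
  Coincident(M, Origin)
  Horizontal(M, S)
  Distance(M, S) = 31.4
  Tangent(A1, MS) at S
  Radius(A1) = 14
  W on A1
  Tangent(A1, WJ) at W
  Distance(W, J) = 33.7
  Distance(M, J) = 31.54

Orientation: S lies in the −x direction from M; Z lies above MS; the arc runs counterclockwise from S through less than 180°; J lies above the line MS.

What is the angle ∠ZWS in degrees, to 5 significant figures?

64.362°

Checks: |ZW| = 14.00 ✓; ∠(ZW, WJ) = 90.00° ✓; |WJ| = 33.70 ✓; |MJ| = 31.54 ✓.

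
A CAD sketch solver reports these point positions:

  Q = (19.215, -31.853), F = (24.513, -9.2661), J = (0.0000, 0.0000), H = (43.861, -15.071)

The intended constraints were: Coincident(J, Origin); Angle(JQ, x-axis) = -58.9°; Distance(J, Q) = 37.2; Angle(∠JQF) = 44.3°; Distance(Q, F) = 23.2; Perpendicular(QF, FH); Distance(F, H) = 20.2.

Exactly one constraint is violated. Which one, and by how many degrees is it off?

Perpendicular(QF, FH) — off by 3.50°.

J = (0.00, 0.00) ✓; JQ at -58.90° ✓; |JQ| = 37.20 ✓; ∠JQF = 44.30° ✓; |QF| = 23.20 ✓; ∠(QF, FH) = 93.50° ✗; |FH| = 20.20 ✓.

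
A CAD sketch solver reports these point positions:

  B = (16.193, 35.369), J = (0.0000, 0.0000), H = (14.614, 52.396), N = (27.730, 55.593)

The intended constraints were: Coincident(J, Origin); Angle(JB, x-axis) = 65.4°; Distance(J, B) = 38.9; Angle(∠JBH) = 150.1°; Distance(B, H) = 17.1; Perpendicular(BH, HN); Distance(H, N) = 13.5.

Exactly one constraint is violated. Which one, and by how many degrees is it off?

Perpendicular(BH, HN) — off by 8.40°.

J = (0.00, 0.00) ✓; JB at 65.40° ✓; |JB| = 38.90 ✓; ∠JBH = 150.1° ✓; |BH| = 17.10 ✓; ∠(BH, HN) = 81.60° ✗; |HN| = 13.50 ✓.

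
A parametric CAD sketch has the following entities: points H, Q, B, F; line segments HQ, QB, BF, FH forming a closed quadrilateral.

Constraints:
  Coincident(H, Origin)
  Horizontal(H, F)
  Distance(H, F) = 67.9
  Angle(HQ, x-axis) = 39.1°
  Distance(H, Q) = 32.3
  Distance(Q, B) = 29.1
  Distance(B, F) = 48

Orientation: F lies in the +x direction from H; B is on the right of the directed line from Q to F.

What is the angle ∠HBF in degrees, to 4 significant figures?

147.8°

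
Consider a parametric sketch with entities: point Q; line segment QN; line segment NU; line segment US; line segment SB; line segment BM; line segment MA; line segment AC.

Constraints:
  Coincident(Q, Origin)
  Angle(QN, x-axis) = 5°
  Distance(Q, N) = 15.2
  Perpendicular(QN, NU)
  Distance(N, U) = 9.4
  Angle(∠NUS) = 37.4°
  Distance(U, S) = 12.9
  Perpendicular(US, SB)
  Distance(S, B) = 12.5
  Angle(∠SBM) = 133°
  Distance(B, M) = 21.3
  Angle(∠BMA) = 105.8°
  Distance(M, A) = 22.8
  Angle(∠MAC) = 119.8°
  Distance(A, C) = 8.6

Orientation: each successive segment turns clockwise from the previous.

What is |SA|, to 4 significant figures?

38.24

Q is at the origin; QN runs at 5.0° with length 15.2, so N = (15.14, 1.325). QN is perpendicular to NU, so NU runs at -85.00°; with |NU| = 9.4, U = (15.96, -8.039). ∠NUS = 37.4° gives US at 132.4° from the x-axis; with |US| = 12.9, S = (7.263, 1.487). US ⟂ SB, so SB runs at 42.40°; with |SB| = 12.5, B = (16.49, 9.915). ∠SBM = 133.0° gives BM at -4.600° from the x-axis; with |BM| = 21.3, M = (37.73, 8.207). ∠BMA = 105.8° gives MA at -78.80° from the x-axis; with |MA| = 22.8, A = (42.15, -14.16). Then |SA| = |A − S| = 38.24.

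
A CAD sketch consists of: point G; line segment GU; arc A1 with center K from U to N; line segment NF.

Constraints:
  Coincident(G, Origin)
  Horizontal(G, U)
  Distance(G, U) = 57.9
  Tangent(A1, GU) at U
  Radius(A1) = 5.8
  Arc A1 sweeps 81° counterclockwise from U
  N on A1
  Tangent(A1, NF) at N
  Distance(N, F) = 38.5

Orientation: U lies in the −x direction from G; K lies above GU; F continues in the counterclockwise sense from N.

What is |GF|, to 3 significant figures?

63.0

G is at the origin; G and U share the same y with |GU| = 57.9 and U on the −x side, so U = (-57.9, 0.00). Since A1 is tangent to GU there, KU ⟂ GU, so K = U + (0, 5.8) = (-57.9, 5.80). On A1, U sits at bearing -90° from K; an 81° counterclockwise sweep puts N at bearing -9°, so N = K + 5.8·(cos -9°, sin -9°) = (-52.2, 4.89). The tangent condition forces KN to be normal to NF, so NF runs along (−sin -9°, cos -9°); with |NF| = 38.5, F = (-46.1, 42.9). Then |GF| = |F − G| = 63.0.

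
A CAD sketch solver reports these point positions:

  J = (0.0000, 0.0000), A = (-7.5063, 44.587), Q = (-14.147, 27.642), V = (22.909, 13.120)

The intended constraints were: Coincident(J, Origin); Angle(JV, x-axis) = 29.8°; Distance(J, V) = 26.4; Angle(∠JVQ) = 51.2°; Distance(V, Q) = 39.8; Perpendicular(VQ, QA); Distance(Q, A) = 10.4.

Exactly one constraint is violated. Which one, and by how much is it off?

Distance(Q, A) = 10.4 — off by 7.80.

J = (0.00, 0.00) ✓; JV at 29.80° ✓; |JV| = 26.40 ✓; ∠JVQ = 51.20° ✓; |VQ| = 39.80 ✓; ∠(VQ, QA) = 90.00° ✓; |QA| = 18.20 ✗.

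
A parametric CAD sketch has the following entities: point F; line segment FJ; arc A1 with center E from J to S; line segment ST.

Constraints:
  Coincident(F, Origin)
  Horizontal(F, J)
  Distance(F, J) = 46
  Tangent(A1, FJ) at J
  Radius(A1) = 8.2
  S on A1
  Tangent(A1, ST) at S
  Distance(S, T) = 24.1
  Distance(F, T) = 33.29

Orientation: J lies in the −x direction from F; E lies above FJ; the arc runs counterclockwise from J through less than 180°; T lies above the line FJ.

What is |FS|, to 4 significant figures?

39.64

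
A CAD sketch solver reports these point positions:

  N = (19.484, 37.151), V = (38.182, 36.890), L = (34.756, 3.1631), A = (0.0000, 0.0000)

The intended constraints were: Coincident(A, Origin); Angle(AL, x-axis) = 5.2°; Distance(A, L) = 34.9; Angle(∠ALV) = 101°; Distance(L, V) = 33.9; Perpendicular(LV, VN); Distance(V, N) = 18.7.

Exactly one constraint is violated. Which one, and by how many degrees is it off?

Perpendicular(LV, VN) — off by 5.00°.

A = (0.00, 0.00) ✓; AL at 5.200° ✓; |AL| = 34.90 ✓; ∠ALV = 101.0° ✓; |LV| = 33.90 ✓; ∠(LV, VN) = 95.00° ✗; |VN| = 18.70 ✓.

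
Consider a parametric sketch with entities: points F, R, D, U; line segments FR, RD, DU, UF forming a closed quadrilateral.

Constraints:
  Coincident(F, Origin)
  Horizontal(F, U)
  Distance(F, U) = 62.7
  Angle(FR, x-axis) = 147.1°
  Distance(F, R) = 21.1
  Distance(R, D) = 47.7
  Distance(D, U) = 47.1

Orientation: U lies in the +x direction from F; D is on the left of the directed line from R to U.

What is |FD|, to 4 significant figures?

39.79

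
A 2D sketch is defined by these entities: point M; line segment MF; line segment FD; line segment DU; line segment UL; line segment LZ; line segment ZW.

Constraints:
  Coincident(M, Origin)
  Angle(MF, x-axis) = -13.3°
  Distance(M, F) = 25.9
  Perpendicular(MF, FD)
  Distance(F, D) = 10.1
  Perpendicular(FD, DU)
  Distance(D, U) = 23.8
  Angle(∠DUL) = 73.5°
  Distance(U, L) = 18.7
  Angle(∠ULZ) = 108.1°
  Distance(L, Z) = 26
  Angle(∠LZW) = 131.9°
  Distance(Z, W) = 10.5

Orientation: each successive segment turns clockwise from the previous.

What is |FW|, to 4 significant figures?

14.76

M is at the origin; MF runs at -13.3° with length 25.9, so F = (25.21, -5.958). The perpendicularity gives FD at right angles to MF, so FD runs at -103.3°; with |FD| = 10.1, D = (22.88, -15.79). FD is perpendicular to DU, so DU runs at 166.7°; with |DU| = 23.8, U = (-0.2798, -10.31). ∠DUL = 73.5° gives UL at 60.20° from the x-axis; with |UL| = 18.7, L = (9.014, 5.915). ∠ULZ = 108.1° gives LZ at -11.70° from the x-axis; with |LZ| = 26.0, Z = (34.47, 0.6425). ∠LZW = 131.9° gives ZW at -59.80° from the x-axis; with |ZW| = 10.5, W = (39.76, -8.432). Then |FW| = |W − F| = 14.76.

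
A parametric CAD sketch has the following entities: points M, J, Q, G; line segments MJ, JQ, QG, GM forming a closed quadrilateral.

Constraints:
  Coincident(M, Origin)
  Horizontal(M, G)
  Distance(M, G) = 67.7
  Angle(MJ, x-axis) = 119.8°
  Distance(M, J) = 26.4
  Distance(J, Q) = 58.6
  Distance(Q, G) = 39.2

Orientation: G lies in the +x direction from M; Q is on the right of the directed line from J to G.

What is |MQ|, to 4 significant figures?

34.93

Checks: |JQ| = 58.60 ✓; |QG| = 39.20 ✓.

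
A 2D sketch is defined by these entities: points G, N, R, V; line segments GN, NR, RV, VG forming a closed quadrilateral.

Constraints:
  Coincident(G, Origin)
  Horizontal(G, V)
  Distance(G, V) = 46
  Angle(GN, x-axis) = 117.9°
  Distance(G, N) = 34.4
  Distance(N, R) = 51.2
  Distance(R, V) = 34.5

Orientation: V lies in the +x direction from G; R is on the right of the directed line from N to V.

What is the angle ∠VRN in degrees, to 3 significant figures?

106°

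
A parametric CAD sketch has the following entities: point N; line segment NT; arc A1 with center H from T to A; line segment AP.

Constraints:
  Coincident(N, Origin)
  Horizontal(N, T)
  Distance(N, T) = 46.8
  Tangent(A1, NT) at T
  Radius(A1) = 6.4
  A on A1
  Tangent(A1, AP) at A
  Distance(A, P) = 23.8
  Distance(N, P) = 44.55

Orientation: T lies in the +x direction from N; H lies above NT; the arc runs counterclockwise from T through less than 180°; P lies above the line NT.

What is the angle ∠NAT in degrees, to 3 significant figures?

55.2°

N is at the origin; NT is horizontal with |NT| = 46.8 and T on the +x side, so T = (46.8, 0.00). The tangent condition forces HT to be normal to NT, so H = T + (0, 6.4) = (46.8, 6.40). Since HA ⟂ AP (tangency), |HP| = √(6.4² + 23.8²) = 24.6 regardless of where A sits on A1. So P lies on both circle(N, 44.55) and circle(H, 24.6); the above-NT intersection is P = (34.7, 27.9). A is the foot of the tangent from P: A = (51.4, 10.9).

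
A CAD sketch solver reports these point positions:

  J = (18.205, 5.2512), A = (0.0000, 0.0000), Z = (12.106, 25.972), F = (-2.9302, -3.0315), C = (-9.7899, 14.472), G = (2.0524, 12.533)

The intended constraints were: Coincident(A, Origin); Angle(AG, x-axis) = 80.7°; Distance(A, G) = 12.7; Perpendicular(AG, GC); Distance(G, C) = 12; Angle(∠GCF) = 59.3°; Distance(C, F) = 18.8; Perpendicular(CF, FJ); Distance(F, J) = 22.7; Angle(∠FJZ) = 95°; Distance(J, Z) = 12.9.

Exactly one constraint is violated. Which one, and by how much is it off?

Distance(J, Z) = 12.9 — off by 8.70.

A = (0.00, 0.00) ✓; AG at 80.70° ✓; |AG| = 12.70 ✓; ∠(AG, GC) = 90.00° ✓; |GC| = 12.00 ✓; ∠GCF = 59.30° ✓; |CF| = 18.80 ✓; ∠(CF, FJ) = 90.00° ✓; |FJ| = 22.70 ✓; ∠FJZ = 95.00° ✓; |JZ| = 21.60 ✗.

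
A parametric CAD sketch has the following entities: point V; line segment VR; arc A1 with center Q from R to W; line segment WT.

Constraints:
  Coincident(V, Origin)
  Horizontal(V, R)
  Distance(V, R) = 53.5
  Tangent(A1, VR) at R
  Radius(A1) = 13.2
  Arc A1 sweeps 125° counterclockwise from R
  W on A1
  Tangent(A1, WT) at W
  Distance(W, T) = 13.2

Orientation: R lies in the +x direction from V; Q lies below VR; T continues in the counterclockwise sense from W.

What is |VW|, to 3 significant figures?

47.5

The tangent condition forces QR to be normal to VR, so Q = R + (0, -13.2) = (53.5, -13.2). On A1, R sits at bearing 90° from Q; a 125° counterclockwise sweep puts W at bearing 215°, so W = Q + 13.2·(cos 215°, sin 215°) = (42.7, -20.8). Then |VW| = |W − V| = 47.5.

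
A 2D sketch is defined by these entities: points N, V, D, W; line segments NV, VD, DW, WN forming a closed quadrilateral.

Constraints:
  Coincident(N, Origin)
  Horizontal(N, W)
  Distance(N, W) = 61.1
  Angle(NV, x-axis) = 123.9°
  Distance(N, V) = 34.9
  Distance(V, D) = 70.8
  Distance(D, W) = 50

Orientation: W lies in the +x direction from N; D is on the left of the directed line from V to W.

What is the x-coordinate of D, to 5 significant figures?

48.611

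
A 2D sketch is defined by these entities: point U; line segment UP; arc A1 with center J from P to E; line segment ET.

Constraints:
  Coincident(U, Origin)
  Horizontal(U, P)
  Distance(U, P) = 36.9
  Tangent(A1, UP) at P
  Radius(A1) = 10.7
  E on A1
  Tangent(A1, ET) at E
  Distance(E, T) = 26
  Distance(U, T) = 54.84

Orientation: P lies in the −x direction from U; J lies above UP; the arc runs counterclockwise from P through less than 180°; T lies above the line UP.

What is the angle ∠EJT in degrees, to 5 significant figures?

67.631°

Checks: ∠(JP, PU) = 90.00° ✓; |JE| = 10.70 ✓; ∠(JE, ET) = 90.00° ✓; |ET| = 26.00 ✓; |UT| = 54.84 ✓.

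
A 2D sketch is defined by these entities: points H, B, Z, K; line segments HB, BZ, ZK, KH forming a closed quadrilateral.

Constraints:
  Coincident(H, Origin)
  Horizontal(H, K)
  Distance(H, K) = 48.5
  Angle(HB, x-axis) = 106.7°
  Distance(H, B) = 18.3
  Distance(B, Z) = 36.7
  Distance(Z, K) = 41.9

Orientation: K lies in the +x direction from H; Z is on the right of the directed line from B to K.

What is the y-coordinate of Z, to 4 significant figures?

-15.96

H is at the origin; H and K share the same y with |HK| = 48.5 and K in +x, so K = (48.5, 0). HB runs at 106.7° with |HB| = 18.3, so B = (-5.259, 17.53). Z is determined by |BZ| = 36.7 and |ZK| = 41.9 together: it lies at the intersection of circle(B, 36.7) and circle(K, 41.9). With |BK| = 56.54, the foot of the radical line on BK is 24.66 from B and the perpendicular offset is √(36.7² − 24.66²) = 27.18. Taking the right-of-BK solution: Z = (9.758, -15.96).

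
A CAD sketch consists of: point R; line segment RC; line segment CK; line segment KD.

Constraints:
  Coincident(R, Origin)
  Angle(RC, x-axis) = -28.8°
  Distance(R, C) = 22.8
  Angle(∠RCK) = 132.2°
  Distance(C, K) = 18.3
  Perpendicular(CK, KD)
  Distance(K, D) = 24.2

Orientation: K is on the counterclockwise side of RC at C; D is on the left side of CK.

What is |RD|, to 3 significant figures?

34.4

∠RCK = 132.2°, so CK runs at -28.8° + (180° − 132.2°) = 19.0° from the x-axis; with |CK| = 18.3, K = C + 18.3·(cos 19.0°, sin 19.0°) = (37.3, -5.03). The perpendicularity gives KD at right angles to CK; with |KD| = 24.2 on the left of CK, D = K + 24.2·(-0.326, 0.946) = (29.4, 17.9). Then |RD| = |D − R| = 34.4.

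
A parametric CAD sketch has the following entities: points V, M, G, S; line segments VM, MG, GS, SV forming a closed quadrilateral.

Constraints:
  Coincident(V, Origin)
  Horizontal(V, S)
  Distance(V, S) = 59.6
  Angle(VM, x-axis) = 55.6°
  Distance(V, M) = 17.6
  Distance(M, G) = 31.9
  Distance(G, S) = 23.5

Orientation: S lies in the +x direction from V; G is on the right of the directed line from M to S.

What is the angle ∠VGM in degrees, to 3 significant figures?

28.8°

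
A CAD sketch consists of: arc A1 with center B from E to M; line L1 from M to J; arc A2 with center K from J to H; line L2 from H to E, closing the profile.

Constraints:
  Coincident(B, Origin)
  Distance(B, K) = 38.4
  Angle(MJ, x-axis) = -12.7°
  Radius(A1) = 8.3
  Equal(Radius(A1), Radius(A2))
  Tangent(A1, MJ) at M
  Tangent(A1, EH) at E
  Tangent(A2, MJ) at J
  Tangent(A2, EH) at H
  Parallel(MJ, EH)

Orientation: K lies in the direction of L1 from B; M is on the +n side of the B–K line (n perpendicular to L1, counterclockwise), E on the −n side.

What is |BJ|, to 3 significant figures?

39.3

Tangency of A1 to both parallel lines with radius 8.3 puts M and E at B ± 8.3·n: M = (1.82, 8.10), E = (-1.82, -8.10). Equal radii place J and H the same way about K: J = K + 8.3·n = (39.3, -0.345), H = K − 8.3·n = (35.6, -16.5). Then |BJ| = |J − B| = 39.3.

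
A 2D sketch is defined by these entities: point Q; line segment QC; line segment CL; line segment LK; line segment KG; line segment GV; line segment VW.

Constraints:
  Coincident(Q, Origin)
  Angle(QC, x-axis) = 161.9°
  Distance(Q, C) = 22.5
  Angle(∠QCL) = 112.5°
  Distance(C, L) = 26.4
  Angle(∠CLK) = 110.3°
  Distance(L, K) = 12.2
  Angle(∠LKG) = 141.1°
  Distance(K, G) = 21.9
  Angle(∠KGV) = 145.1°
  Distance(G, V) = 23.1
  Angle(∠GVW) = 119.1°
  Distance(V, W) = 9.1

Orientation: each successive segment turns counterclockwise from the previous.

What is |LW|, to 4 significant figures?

51.53

Q is at the origin; QC runs at 161.9° with length 22.5, so C = (-21.39, 6.990). ∠QCL = 112.5° gives CL at -130.6° from the x-axis; with |CL| = 26.4, L = (-38.57, -13.05). ∠CLK = 110.3° gives LK at -60.90° from the x-axis; with |LK| = 12.2, K = (-32.63, -23.71). ∠LKG = 141.1° gives KG at -22.00° from the x-axis; with |KG| = 21.9, G = (-12.33, -31.92). ∠KGV = 145.1° gives GV at 12.90° from the x-axis; with |GV| = 23.1, V = (10.19, -26.76). ∠GVW = 119.1° gives VW at 73.80° from the x-axis; with |VW| = 9.1, W = (12.73, -18.02). Then |LW| = |W − L| = 51.53.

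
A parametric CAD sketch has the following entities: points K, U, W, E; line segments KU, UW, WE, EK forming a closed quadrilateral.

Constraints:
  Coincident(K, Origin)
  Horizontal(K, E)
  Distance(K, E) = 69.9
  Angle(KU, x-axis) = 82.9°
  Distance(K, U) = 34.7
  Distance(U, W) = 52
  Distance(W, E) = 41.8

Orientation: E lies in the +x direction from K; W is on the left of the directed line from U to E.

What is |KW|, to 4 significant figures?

68.53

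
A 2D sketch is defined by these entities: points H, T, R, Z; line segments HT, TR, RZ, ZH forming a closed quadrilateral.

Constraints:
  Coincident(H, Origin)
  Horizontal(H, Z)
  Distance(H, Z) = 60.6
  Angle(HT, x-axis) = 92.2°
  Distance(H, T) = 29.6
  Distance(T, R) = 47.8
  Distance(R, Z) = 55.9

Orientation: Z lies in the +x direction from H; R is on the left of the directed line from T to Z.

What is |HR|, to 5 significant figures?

66.412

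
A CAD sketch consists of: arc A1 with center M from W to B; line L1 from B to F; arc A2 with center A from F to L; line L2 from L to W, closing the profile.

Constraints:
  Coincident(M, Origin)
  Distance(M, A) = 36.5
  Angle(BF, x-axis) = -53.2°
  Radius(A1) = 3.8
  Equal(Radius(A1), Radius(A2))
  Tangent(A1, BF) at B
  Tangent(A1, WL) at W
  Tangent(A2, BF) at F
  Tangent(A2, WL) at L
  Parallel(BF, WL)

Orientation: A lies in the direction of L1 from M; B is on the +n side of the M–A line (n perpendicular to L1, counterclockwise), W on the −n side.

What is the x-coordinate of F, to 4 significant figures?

24.91

The slot axis is L1's direction at -53.2°, so u = (cos -53.2°, sin -53.2°) = (0.5990, -0.8007) and n = (−sin -53.2°, cos -53.2°) = (0.8007, 0.5990). M is at the origin and A lies 36.5 along u from M, so A = 36.5·u = (21.86, -29.23). Tangency of A1 to both parallel lines with radius 3.8 puts B and W at M ± 3.8·n: B = (3.043, 2.276), W = (-3.043, -2.276). Equal radii place F and L the same way about A: F = A + 3.8·n = (24.91, -26.95), L = A − 3.8·n = (18.82, -31.50). So F.x = 24.91.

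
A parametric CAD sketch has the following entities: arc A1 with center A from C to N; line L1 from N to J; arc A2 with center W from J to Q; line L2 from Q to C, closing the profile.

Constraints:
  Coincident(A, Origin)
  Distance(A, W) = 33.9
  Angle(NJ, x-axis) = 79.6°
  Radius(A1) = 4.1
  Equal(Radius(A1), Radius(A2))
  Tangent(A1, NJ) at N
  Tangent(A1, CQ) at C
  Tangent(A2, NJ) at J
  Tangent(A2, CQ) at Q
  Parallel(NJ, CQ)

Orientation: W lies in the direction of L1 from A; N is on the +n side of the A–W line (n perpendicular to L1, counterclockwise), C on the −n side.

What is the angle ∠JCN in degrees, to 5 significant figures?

76.402°

The slot axis is L1's direction at 79.6°, so u = (cos 79.6°, sin 79.6°) = (0.18052, 0.98357) and n = (−sin 79.6°, cos 79.6°) = (-0.98357, 0.18052). A is at the origin and W lies 33.9 along u from A, so W = 33.9·u = (6.1196, 33.343). Tangency of A1 to both parallel lines with radius 4.1 puts N and C at A ± 4.1·n: N = (-4.0326, 0.74013), C = (4.0326, -0.74013). Equal radii place J and Q the same way about W: J = W + 4.1·n = (2.0870, 34.083), Q = W − 4.1·n = (10.152, 32.603). Then cos ∠JCN = CJ·CN / (|CJ||CN|), giving 76.402°.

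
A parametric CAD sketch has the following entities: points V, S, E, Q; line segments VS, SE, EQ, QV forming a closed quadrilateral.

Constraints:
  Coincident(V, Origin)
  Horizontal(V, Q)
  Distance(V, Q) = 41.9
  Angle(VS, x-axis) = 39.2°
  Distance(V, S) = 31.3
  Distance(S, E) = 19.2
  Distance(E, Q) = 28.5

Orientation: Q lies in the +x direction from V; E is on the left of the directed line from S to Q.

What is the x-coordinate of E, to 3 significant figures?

41.4

Checks: |SE| = 19.20 ✓; |EQ| = 28.50 ✓.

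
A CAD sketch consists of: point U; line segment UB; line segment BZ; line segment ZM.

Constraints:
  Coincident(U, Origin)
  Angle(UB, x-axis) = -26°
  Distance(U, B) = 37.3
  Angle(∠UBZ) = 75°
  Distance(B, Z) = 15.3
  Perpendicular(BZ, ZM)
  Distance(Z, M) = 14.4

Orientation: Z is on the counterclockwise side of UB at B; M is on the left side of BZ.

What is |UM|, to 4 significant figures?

22.35

U is at the origin; UB runs at -26.0° with length 37.3, so B = 37.3·(cos -26.0°, sin -26.0°) = (33.53, -16.35). ∠UBZ = 75.0°, so BZ runs at -26.0° + (180° − 75.0°) = 79.00° from the x-axis; with |BZ| = 15.3, Z = B + 15.3·(cos 79.00°, sin 79.00°) = (36.44, -1.332). BZ ⟂ ZM; with |ZM| = 14.4 on the left of BZ, M = Z + 14.4·(-0.9816, 0.1908) = (22.31, 1.415). Then |UM| = |M − U| = 22.35.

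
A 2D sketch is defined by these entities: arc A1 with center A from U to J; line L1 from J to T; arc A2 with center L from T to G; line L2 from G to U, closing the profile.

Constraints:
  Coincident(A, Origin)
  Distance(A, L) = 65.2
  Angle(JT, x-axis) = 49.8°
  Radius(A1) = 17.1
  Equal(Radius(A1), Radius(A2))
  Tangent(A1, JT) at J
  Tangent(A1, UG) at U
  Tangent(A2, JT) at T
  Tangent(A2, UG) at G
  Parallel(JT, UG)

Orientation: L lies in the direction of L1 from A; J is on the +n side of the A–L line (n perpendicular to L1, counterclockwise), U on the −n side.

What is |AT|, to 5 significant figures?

67.405

The slot axis is L1's direction at 49.8°, so u = (cos 49.8°, sin 49.8°) = (0.64546, 0.76380) and n = (−sin 49.8°, cos 49.8°) = (-0.76380, 0.64546). A is at the origin and L lies 65.2 along u from A, so L = 65.2·u = (42.084, 49.800). Tangency of A1 to both parallel lines with radius 17.1 puts J and U at A ± 17.1·n: J = (-13.061, 11.037), U = (13.061, -11.037). Equal radii place T and G the same way about L: T = L + 17.1·n = (29.023, 60.837), G = L − 17.1·n = (55.145, 38.762). Then |AT| = |T − A| = 67.405.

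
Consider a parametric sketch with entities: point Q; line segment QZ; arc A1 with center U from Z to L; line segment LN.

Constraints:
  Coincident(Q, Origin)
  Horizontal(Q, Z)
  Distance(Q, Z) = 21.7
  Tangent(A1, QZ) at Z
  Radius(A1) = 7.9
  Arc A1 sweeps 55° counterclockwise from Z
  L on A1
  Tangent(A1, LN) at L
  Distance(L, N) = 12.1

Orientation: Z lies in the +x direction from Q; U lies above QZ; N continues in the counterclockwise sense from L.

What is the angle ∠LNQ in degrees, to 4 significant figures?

34.28°

On A1, Z sits at bearing -90° from U; a 55° counterclockwise sweep puts L at bearing -35°, so L = U + 7.9·(cos -35°, sin -35°) = (28.17, 3.369). A1 meets LN tangentially, so UL is at right angles to LN, so LN runs along (−sin -35°, cos -35°); with |LN| = 12.1, N = (35.11, 13.28). Then cos ∠LNQ = NL·NQ / (|NL||NQ|), giving 34.28°.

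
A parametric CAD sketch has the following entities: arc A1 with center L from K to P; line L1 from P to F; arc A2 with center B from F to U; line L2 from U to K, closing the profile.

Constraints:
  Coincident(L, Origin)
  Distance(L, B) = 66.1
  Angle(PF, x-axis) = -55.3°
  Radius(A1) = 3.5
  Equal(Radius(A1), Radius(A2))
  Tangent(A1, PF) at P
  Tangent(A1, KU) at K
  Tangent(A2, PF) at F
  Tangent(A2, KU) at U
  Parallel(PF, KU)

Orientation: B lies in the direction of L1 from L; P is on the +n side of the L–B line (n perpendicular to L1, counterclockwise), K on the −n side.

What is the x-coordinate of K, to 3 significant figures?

-2.88

L is at the origin and B lies 66.1 along u from L, so B = 66.1·u = (37.6, -54.3). Tangency of A1 to both parallel lines with radius 3.5 puts P and K at L ± 3.5·n: P = (2.88, 1.99), K = (-2.88, -1.99). So K.x = -2.88.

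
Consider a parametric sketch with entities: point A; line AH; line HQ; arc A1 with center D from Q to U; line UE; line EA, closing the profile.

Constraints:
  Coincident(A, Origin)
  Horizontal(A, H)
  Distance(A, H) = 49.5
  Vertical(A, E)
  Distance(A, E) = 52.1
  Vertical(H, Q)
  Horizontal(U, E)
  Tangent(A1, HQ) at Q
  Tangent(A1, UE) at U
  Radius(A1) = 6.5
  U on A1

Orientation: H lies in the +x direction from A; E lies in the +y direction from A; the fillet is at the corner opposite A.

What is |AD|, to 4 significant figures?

62.68

A is at the origin; A and H share the same y with |AH| = 49.5 and H on the +x side, so H = (49.50, 0.000). AE is vertical with |AE| = 52.1 and E on the +y side, so E = (0.000, 52.10). The virtual corner opposite A is at (49.50, 52.10). A1 meets HQ tangentially, so DQ is at right angles to HQ and the tangent condition forces DU to be normal to UE, with radius 6.5, so the center D sits 6.5 in from both sides at D = (43.00, 45.60). Then |AD| = |D − A| = 62.68.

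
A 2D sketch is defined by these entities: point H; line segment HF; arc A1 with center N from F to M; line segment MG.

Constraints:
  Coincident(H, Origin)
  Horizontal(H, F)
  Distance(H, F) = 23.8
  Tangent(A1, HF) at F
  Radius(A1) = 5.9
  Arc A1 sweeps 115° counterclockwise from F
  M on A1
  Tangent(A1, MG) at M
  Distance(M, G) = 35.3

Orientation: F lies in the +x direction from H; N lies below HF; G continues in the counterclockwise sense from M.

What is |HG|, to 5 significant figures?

52.390

On A1, F sits at bearing 90° from N; a 115° counterclockwise sweep puts M at bearing 205°, so M = N + 5.9·(cos 205°, sin 205°) = (18.453, -8.3934). Since A1 is tangent to MG there, NM ⟂ MG, so MG runs along (−sin 205°, cos 205°); with |MG| = 35.3, G = (33.371, -40.386). Then |HG| = |G − H| = 52.390.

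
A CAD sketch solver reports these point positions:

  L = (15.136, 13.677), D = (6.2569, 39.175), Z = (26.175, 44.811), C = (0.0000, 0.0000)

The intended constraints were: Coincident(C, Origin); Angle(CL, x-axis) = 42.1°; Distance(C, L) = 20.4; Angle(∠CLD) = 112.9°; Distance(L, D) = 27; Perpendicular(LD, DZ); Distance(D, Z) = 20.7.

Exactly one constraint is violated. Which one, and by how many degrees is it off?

Perpendicular(LD, DZ) — off by 3.40°.

C = (0.00, 0.00) ✓; CL at 42.10° ✓; |CL| = 20.40 ✓; ∠CLD = 112.9° ✓; |LD| = 27.00 ✓; ∠(LD, DZ) = 93.40° ✗; |DZ| = 20.70 ✓.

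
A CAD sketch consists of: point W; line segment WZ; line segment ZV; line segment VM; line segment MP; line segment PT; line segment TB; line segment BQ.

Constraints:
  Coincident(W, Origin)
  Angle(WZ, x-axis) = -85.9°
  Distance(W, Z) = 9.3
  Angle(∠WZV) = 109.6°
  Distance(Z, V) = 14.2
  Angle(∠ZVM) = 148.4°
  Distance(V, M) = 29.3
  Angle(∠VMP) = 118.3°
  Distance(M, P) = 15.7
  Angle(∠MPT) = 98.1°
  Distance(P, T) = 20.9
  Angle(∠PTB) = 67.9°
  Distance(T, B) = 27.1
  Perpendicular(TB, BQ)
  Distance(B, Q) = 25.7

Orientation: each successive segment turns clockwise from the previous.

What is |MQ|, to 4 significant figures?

10.90

∠PTB = 67.9° gives TB at -83.60° from the x-axis; with |TB| = 27.1, B = (-25.44, -13.20). The perpendicularity gives BQ at right angles to TB, so BQ runs at -173.6°; with |BQ| = 25.7, Q = (-50.98, -16.06). Then |MQ| = |Q − M| = 10.90.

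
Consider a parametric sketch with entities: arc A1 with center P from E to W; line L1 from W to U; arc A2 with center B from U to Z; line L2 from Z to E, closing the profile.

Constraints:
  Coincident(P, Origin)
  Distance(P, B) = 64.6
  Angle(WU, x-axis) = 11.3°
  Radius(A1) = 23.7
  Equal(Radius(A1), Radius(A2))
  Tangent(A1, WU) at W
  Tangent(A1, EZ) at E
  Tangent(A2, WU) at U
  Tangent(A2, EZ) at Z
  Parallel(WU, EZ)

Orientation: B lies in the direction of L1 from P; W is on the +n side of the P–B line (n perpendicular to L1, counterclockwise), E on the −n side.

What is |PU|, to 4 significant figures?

68.81

The slot axis is L1's direction at 11.3°, so u = (cos 11.3°, sin 11.3°) = (0.9806, 0.1959) and n = (−sin 11.3°, cos 11.3°) = (-0.1959, 0.9806). P is at the origin and B lies 64.6 along u from P, so B = 64.6·u = (63.35, 12.66). Tangency of A1 to both parallel lines with radius 23.7 puts W and E at P ± 23.7·n: W = (-4.644, 23.24), E = (4.644, -23.24). Equal radii place U and Z the same way about B: U = B + 23.7·n = (58.70, 35.90), Z = B − 23.7·n = (67.99, -10.58). Then |PU| = |U − P| = 68.81.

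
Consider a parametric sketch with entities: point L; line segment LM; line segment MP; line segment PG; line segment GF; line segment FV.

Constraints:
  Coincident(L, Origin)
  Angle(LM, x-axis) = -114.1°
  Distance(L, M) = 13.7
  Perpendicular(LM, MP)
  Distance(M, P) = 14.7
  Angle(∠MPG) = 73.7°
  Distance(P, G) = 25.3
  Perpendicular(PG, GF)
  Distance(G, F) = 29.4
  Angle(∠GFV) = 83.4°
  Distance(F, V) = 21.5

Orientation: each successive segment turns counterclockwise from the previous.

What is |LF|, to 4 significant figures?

20.75

L is at the origin; LM runs at -114.1° with length 13.7, so M = (-5.594, -12.51). The perpendicularity gives MP at right angles to LM, so MP runs at -24.10°; with |MP| = 14.7, P = (7.825, -18.51). ∠MPG = 73.7° gives PG at 82.20° from the x-axis; with |PG| = 25.3, G = (11.26, 6.558). PG is perpendicular to GF, so GF runs at 172.2°; with |GF| = 29.4, F = (-17.87, 10.55). Then |LF| = |F − L| = 20.75.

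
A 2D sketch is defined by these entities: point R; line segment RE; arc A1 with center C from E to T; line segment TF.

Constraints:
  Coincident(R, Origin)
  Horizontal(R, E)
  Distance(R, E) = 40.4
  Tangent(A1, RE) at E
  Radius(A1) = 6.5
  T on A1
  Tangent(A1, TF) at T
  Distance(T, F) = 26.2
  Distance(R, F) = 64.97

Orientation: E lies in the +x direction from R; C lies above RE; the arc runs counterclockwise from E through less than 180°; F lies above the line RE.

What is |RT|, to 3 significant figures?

46.0

Checks: ∠(CE, ER) = 90.00° ✓; |CT| = 6.500 ✓; ∠(CT, TF) = 90.00° ✓; |TF| = 26.20 ✓; |RF| = 64.97 ✓.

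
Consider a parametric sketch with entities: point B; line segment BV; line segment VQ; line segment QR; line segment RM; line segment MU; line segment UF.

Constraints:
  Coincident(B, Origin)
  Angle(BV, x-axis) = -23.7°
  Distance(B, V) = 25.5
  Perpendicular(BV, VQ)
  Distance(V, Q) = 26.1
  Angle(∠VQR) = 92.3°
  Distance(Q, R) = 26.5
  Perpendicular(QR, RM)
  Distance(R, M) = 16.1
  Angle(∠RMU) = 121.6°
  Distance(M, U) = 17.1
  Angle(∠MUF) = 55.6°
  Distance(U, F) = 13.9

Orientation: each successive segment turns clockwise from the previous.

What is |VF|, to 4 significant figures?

20.22

B is at the origin; BV runs at -23.7° with length 25.5, so V = (23.35, -10.25). BV is perpendicular to VQ, so VQ runs at -113.7°; with |VQ| = 26.1, Q = (12.86, -34.15). ∠VQR = 92.3° gives QR at 158.6° from the x-axis; with |QR| = 26.5, R = (-11.81, -24.48). QR is perpendicular to RM, so RM runs at 68.60°; with |RM| = 16.1, M = (-5.940, -9.489). ∠RMU = 121.6° gives MU at 10.20° from the x-axis; with |MU| = 17.1, U = (10.89, -6.461). ∠MUF = 55.6° gives UF at -114.2° from the x-axis; with |UF| = 13.9, F = (5.192, -19.14). Then |VF| = |F − V| = 20.22.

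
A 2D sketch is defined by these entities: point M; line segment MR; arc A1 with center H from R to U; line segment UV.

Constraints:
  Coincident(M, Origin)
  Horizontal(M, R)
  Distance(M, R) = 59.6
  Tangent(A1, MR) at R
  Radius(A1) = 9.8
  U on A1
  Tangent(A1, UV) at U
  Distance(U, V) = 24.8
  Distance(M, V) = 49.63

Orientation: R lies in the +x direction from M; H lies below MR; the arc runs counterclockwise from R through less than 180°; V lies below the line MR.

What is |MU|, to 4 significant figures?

50.97

M is at the origin; MR is horizontal with |MR| = 59.6 and R on the +x side, so R = (59.60, 0.000). A1 meets MR tangentially, so HR is at right angles to MR, so H = R + (0, -9.8) = (59.60, -9.800). Since HU ⟂ UV (tangency), |HV| = √(9.8² + 24.8²) = 26.67 regardless of where U sits on A1. So V lies on both circle(M, 49.63) and circle(H, 26.67); the below-MR intersection is V = (40.61, -28.52). U is the foot of the tangent from V: U = (50.64, -5.840).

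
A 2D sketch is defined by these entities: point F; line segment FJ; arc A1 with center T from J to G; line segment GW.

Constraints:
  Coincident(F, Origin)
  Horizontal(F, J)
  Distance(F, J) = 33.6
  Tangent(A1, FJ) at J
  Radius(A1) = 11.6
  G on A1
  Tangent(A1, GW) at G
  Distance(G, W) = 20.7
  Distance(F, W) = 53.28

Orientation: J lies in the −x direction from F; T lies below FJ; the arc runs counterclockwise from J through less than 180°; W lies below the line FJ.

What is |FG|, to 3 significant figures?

47.1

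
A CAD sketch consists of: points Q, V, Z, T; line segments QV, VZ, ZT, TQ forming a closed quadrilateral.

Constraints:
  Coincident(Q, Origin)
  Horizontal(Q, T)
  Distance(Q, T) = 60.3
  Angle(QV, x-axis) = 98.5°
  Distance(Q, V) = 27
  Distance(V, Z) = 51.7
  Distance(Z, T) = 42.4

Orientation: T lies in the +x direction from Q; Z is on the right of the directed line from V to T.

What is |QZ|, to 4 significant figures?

28.39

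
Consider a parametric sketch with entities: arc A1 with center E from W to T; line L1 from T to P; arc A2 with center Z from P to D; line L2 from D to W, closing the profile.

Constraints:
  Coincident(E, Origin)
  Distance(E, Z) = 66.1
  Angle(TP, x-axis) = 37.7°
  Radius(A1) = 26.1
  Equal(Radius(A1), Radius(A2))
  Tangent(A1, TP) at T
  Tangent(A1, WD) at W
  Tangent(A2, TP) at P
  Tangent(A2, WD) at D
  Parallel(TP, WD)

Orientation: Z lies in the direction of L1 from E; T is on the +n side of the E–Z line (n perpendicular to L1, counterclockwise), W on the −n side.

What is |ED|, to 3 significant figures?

71.1

The slot axis is L1's direction at 37.7°, so u = (cos 37.7°, sin 37.7°) = (0.791, 0.612) and n = (−sin 37.7°, cos 37.7°) = (-0.612, 0.791). E is at the origin and Z lies 66.1 along u from E, so Z = 66.1·u = (52.3, 40.4). Tangency of A1 to both parallel lines with radius 26.1 puts T and W at E ± 26.1·n: T = (-16.0, 20.7), W = (16.0, -20.7). Equal radii place P and D the same way about Z: P = Z + 26.1·n = (36.3, 61.1), D = Z − 26.1·n = (68.3, 19.8). Then |ED| = |D − E| = 71.1.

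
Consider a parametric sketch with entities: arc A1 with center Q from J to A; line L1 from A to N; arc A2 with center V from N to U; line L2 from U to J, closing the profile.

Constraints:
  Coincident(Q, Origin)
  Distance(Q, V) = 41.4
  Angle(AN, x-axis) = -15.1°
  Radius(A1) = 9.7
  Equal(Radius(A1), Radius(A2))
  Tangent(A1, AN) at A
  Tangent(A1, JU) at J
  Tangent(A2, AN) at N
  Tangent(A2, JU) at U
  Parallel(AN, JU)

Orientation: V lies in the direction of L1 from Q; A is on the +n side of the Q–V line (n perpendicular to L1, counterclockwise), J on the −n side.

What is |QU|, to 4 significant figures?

42.52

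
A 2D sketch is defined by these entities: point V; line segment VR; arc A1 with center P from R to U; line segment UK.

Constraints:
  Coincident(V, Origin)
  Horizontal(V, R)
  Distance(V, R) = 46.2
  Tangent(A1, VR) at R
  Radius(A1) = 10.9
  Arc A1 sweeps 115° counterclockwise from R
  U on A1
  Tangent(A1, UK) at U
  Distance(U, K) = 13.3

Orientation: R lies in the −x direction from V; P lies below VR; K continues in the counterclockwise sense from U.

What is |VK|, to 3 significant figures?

57.5

On A1, R sits at bearing 90° from P; a 115° counterclockwise sweep puts U at bearing 205°, so U = P + 10.9·(cos 205°, sin 205°) = (-56.1, -15.5). A1 meets UK tangentially, so PU is at right angles to UK, so UK runs along (−sin 205°, cos 205°); with |UK| = 13.3, K = (-50.5, -27.6). Then |VK| = |K − V| = 57.5.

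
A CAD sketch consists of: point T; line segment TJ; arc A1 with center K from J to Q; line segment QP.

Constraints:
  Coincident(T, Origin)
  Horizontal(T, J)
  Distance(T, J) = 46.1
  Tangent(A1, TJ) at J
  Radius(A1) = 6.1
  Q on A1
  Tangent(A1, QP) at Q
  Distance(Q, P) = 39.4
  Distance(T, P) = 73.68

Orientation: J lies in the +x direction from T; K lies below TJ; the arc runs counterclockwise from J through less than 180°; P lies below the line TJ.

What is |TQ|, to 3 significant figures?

41.7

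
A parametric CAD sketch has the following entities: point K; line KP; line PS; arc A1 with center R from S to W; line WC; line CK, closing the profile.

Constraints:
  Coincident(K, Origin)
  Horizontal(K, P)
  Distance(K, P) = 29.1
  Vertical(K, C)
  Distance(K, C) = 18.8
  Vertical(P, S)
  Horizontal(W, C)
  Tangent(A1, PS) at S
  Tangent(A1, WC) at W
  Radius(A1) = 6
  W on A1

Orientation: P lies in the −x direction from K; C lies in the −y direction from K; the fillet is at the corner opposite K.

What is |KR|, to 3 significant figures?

26.4

K is at the origin; K and P share the same y with |KP| = 29.1 and P on the −x side, so P = (-29.1, 0.00). K and C share the same x with |KC| = 18.8 and C on the −y side, so C = (0.00, -18.8). The virtual corner opposite K is at (-29.1, -18.8). The tangent condition forces RS to be normal to PS and since A1 is tangent to WC there, RW ⟂ WC, with radius 6.0, so the center R sits 6.0 in from both sides at R = (-23.1, -12.8). Then |KR| = |R − K| = 26.4.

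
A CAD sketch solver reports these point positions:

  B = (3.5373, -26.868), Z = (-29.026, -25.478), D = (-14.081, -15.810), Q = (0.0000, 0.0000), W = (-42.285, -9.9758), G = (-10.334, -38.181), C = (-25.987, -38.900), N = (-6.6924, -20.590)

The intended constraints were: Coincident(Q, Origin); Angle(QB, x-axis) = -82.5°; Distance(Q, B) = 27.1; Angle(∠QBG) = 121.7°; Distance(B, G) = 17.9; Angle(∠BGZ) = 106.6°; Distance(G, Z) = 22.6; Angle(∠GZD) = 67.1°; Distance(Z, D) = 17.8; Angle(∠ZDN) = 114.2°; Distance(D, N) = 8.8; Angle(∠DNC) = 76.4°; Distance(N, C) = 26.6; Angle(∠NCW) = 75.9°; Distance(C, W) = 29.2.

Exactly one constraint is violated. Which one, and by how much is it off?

Distance(C, W) = 29.2 — off by 4.00.

Q = (0.00, 0.00) ✓; QB at -82.50° ✓; |QB| = 27.10 ✓; ∠QBG = 121.7° ✓; |BG| = 17.90 ✓; ∠BGZ = 106.6° ✓; |GZ| = 22.60 ✓; ∠GZD = 67.10° ✓; |ZD| = 17.80 ✓; ∠ZDN = 114.2° ✓; |DN| = 8.800 ✓; ∠DNC = 76.40° ✓; |NC| = 26.60 ✓; ∠NCW = 75.90° ✓; |CW| = 33.20 ✗.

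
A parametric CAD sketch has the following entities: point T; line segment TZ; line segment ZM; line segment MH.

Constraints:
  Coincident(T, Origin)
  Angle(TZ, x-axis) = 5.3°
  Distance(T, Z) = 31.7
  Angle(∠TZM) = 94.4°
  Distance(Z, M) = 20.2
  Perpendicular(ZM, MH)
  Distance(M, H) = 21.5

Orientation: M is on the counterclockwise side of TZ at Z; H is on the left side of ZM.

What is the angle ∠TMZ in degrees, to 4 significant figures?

54.40°

T is at the origin; TZ runs at 5.3° with length 31.7, so Z = 31.7·(cos 5.3°, sin 5.3°) = (31.56, 2.928). ∠TZM = 94.4°, so ZM runs at 5.3° + (180° − 94.4°) = 90.90° from the x-axis; with |ZM| = 20.2, M = Z + 20.2·(cos 90.90°, sin 90.90°) = (31.25, 23.13). Then cos ∠TMZ = MT·MZ / (|MT||MZ|), giving 54.40°.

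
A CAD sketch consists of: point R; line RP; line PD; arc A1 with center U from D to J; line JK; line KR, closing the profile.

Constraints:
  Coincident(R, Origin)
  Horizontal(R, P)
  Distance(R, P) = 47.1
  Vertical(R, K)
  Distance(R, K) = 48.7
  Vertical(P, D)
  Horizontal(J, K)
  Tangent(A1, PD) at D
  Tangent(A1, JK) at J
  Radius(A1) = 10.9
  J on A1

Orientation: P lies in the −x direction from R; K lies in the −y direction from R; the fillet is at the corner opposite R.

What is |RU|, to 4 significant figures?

52.34

R is at the origin; R and P share the same y with |RP| = 47.1 and P on the −x side, so P = (-47.10, 0.000). R and K share the same x with |RK| = 48.7 and K on the −y side, so K = (0.000, -48.70). The virtual corner opposite R is at (-47.10, -48.70). Tangency of A1 to PD means the radius UD is perpendicular to PD and A1 meets JK tangentially, so UJ is at right angles to JK, with radius 10.9, so the center U sits 10.9 in from both sides at U = (-36.20, -37.80). Then |RU| = |U − R| = 52.34.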